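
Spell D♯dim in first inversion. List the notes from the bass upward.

F# – A – D#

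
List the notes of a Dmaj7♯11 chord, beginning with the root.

D, F#, A, C#, G#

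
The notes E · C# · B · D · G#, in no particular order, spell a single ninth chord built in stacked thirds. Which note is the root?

Stacking in thirds gives C# – E – G# – B – D, so C# is the root — C# minor seventh flat nine.

C#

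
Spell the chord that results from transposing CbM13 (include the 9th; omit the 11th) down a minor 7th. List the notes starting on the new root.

A minor 7th down from Cb is Db, so the new chord is Db major thirteenth.
root → Db
3rd (major 3rd) → F
5th (perfect 5th) → Ab
7th (major 7th) → C
9th (major 9th) → Eb
13th (major 13th) → Bb

Db F Ab C Eb Bb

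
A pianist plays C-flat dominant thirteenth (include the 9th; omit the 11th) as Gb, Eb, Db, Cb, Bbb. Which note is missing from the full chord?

Ab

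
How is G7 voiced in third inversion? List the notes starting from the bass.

F  G  B  D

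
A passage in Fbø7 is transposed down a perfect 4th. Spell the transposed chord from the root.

A perfect 4th down from Fb is Cb, so the new chord is Cb half-diminished seventh.
Root: Cb
Minor 3rd (3rd): Ebb
Diminished 5th (5th): Gbb
Minor 7th (7th): Bbb

Cb, Ebb, Gbb, Bbb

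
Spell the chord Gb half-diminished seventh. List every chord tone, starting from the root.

Gb Bbb Dbb Fb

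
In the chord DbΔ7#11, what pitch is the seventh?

C

DbΔ7#11 is built on Db; its 7th is a major 7th above the root.
A seventh above D uses the letter C, and the major 7th above Db is C.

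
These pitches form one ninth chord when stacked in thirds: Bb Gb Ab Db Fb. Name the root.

Gb

Arranged so that each adjacent pair is a third by letter name: Gb – Bb – Db – Fb – Ab.
The bottom of that stack, Gb, is the root (this is Gb dominant ninth).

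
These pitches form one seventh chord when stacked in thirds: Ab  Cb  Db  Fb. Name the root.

Db

Stacking in thirds gives Db – Fb – Ab – Cb, so Db is the root — Db minor seventh.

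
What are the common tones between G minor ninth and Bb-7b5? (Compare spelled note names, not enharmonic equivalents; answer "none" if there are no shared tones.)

Bb

G minor ninth: G Bb D F A
Bb-7b5: Bb Db Fb Ab
Common to both → Bb.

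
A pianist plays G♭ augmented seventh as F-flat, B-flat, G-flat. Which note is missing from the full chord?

G♭ augmented seventh = G-flat, B-flat, D, F-flat. The voicing lacks the 5th (augmented 5th), D.

D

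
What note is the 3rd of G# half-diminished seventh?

B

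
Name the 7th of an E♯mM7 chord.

D##

E♯mM7 is built on E#; its 7th is a major 7th above the root.
A seventh above E uses the letter D, and the major 7th above E# is D##.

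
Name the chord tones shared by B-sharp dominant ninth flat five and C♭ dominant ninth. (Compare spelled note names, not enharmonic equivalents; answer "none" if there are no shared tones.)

none

B-sharp dominant ninth flat five: B-sharp D-double-sharp F-sharp A-sharp C-double-sharp
C♭ dominant ninth: C-flat E-flat G-flat B-double-flat D-flat
Common to both → none.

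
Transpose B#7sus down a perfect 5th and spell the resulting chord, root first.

A perfect 5th down from B# is E#, so the new chord is E# dominant seventh suspended fourth.
root → E#
4th (perfect 4th) → A#
5th (perfect 5th) → B#
7th (minor 7th) → D#

E#, A#, B#, D#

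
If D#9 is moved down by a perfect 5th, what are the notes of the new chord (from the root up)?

D# down a perfect 5th → G#. New chord: G# dominant ninth.
G# — root
B# — major 3rd
D# — perfect 5th
F# — minor 7th
A# — major 9th

G# – B# – D# – F# – A#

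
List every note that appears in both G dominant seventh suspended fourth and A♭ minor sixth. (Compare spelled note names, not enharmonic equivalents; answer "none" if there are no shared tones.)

F

G dominant seventh suspended fourth = G, C, D, F.
A♭ minor sixth = A-flat, C-flat, E-flat, F.
Shared: F.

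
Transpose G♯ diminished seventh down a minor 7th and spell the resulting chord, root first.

A#, C#, E, G

Transposed root: G# → A# (minor 7th down). So we spell A# diminished seventh:
Root: A#
Minor 3rd (3rd): C#
Diminished 5th (5th): E
Diminished 7th (7th): G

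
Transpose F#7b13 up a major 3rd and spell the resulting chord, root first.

A major 3rd up from F♯ is A♯, so the new chord is A♯ dominant seventh flat thirteen.
A♯ — root
C𝄪 — major 3rd
E♯ — perfect 5th
G♯ — minor 7th
F♯ — minor 13th

A♯ – C𝄪 – E♯ – G♯ – F♯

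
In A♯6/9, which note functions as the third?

A♯6/9 is built on A♯; its 3rd is a major 3rd above the root.
A third above A uses the letter C, and the major 3rd above A♯ is C𝄪.

C𝄪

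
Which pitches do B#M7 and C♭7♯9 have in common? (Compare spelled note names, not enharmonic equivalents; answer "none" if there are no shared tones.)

none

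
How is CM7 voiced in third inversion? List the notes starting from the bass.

CM7 = C–E–G–B; third inversion → seventh (B) lowest.

B  C  E  G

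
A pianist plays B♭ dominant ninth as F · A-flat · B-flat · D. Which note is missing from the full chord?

C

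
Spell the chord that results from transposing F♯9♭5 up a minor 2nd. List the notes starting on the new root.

G  B  D♭  F  A

A minor 2nd up from F♯ is G, so the new chord is G dominant ninth flat five.
G — root
B — major 3rd
D♭ — diminished 5th
F — minor 7th
A — major 9th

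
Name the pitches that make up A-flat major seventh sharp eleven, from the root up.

Ab C Eb G D

Root Ab, quality major seventh sharp eleven:
- root: Ab
- major 3rd: C
- perfect 5th: Eb
- major 7th: G
- augmented 11th: D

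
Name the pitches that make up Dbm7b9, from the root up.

Db, Fb, Ab, Cb, Ebb

Dbm7b9: minor seventh flat nine on Db.
Root: Db
Minor 3rd (3rd): Fb
Perfect 5th (5th): Ab
Minor 7th (7th): Cb
Minor 9th (9th): Ebb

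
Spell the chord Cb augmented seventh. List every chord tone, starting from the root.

C-flat – E-flat – G – B-double-flat

Root C-flat, quality augmented seventh:
root → C-flat
3rd (major 3rd) → E-flat
5th (augmented 5th) → G
7th (minor 7th) → B-double-flat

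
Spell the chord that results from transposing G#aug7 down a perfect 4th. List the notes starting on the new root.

D#, F##, A##, C#

A perfect 4th down from G# is D#, so the new chord is D# augmented seventh.
- root: D#
- major 3rd: F##
- augmented 5th: A##
- minor 7th: C#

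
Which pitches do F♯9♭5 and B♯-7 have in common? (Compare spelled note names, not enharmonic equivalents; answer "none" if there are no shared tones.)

A♯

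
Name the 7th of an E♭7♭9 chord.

Db

E♭7♭9 is built on Eb; its 7th is a minor 7th above the root.
A seventh above E uses the letter D, and the minor 7th above Eb is Db.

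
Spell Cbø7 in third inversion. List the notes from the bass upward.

In root position, Cbø7 is C♭–E𝄫–G𝄫–B𝄫.
Third inversion puts the seventh (B𝄫) in the bass.

B𝄫, C♭, E𝄫, G𝄫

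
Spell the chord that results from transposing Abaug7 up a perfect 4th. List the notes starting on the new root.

D♭ F A C♭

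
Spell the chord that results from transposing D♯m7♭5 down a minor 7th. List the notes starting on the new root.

E# G# B D#

A minor 7th down from D# is E#, so the new chord is E# half-diminished seventh.
Root: E#
Minor 3rd (3rd): G#
Diminished 5th (5th): B
Minor 7th (7th): D#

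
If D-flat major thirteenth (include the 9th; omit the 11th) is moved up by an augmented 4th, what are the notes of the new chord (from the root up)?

Db up an augmented 4th → G. New chord: G major thirteenth.
G — root
B — major 3rd
D — perfect 5th
F# — major 7th
A — major 9th
E — major 13th

G B D F# A E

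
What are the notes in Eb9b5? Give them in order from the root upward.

Eb9b5 is a dominant ninth flat five built on Eb.
root → Eb
3rd (major 3rd) → G
5th (diminished 5th) → Bbb
7th (minor 7th) → Db
9th (major 9th) → F

Eb G Bbb Db F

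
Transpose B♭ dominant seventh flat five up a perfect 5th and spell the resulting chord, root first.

A perfect 5th up from Bb is F, so the new chord is F dominant seventh flat five.
- root: F
- major 3rd: A
- diminished 5th: Cb
- minor 7th: Eb

F  A  Cb  Eb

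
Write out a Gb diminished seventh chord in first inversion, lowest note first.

B-double-flat D-double-flat F-double-flat G-flat

In root position, Gb diminished seventh is G-flat–B-double-flat–D-double-flat–F-double-flat.
First inversion puts the third (B-double-flat) in the bass.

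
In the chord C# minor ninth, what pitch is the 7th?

B

Root of C# minor ninth = C#. The 7th is a minor 7th: C# up a minor 7th → B.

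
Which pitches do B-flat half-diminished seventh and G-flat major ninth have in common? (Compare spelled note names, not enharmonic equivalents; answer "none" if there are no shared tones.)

B-flat half-diminished seventh = Bb, Db, Fb, Ab.
G-flat major ninth = Gb, Bb, Db, F, Ab.
Shared: Bb, Db, Ab.

Bb, Db, Ab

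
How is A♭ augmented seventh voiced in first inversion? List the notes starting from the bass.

C E Gb Ab

A♭ augmented seventh = Ab–C–E–Gb; first inversion → third (C) lowest.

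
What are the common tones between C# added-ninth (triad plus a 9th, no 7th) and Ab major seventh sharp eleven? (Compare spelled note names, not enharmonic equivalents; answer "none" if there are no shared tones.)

none

C# added-ninth = C-sharp, E-sharp, G-sharp, D-sharp.
Ab major seventh sharp eleven = A-flat, C, E-flat, G, D.
Shared: none.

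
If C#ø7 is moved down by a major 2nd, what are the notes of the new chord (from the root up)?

B D F A

Transposed root: C# → B (major 2nd down). So we spell B half-diminished seventh:
root → B
3rd (minor 3rd) → D
5th (diminished 5th) → F
7th (minor 7th) → A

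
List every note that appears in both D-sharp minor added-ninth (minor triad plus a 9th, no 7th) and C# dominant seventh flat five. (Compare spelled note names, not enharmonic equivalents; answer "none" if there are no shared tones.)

E-sharp

D-sharp minor added-ninth: D-sharp F-sharp A-sharp E-sharp
C# dominant seventh flat five: C-sharp E-sharp G B
Common to both → E-sharp.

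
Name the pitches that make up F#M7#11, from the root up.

F♯, A♯, C♯, E♯, B♯

Root F♯, quality major seventh sharp eleven:
- root: F♯
- major 3rd: A♯
- perfect 5th: C♯
- major 7th: E♯
- augmented 11th: B♯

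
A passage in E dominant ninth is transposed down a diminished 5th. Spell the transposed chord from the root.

E down a diminished 5th → A-sharp. New chord: A-sharp dominant ninth.
Root: A-sharp
Major 3rd (3rd): C-double-sharp
Perfect 5th (5th): E-sharp
Minor 7th (7th): G-sharp
Major 9th (9th): B-sharp

A-sharp  C-double-sharp  E-sharp  G-sharp  B-sharp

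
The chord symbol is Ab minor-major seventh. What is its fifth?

Eb

Ab minor-major seventh is built on Ab; its 5th is a perfect 5th above the root.
A fifth above A uses the letter E, and the perfect 5th above Ab is Eb.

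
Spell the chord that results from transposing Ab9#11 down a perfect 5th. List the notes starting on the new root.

Transposed root: Ab → Db (perfect 5th down). So we spell Db dominant ninth sharp eleven:
- root: Db
- major 3rd: F
- perfect 5th: Ab
- minor 7th: Cb
- major 9th: Eb
- augmented 11th: G

Db – F – Ab – Cb – Eb – G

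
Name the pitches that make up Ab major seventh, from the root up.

Ab major seventh: major seventh on Ab.
Root: Ab
Major 3rd (3rd): C
Perfect 5th (5th): Eb
Major 7th (7th): G

Ab  C  Eb  G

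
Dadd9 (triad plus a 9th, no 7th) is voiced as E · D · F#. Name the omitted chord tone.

A

The full Dadd9 chord is D, F#, A, E.
Comparing with the voicing, the perfect 5th (5th) — A — is absent.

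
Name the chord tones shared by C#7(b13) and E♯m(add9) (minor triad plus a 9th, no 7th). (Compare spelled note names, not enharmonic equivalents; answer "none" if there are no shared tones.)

C#7(b13) = C♯, E♯, G♯, B, A.
E♯m(add9) = E♯, G♯, B♯, F𝄪.
Shared: E♯, G♯.

E♯ – G♯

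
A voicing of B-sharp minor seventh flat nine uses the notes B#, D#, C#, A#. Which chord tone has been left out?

F##

B-sharp minor seventh flat nine = B#, D#, F##, A#, C#. The voicing lacks the 5th (perfect 5th), F##.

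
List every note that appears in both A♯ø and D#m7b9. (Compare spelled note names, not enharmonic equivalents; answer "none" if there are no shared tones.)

A♯ø: A# C# E G#
D#m7b9: D# F# A# C# E
Common to both → A#, C#, E.

A#, C#, E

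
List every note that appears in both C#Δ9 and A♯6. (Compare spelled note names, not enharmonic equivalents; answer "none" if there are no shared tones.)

E#

C#Δ9: C# E# G# B# D#
A♯6: A# C## E# F##
Common to both → E#.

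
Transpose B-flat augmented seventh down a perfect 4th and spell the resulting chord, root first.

F  A  C#  Eb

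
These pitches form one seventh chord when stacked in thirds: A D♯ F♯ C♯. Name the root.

Arranged so that each adjacent pair is a third by letter name: D♯ – F♯ – A – C♯.
The bottom of that stack, D♯, is the root (this is D♯ half-diminished seventh).

D♯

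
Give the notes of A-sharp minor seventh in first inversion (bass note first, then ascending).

C#, E#, G#, A#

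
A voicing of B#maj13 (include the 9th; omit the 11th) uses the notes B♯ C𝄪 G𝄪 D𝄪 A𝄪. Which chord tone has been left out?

F𝄪

B#maj13 = B♯, D𝄪, F𝄪, A𝄪, C𝄪, G𝄪. The voicing lacks the 5th (perfect 5th), F𝄪.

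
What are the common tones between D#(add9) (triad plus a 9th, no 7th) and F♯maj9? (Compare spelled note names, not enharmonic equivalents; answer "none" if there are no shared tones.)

A#, E#

D#(add9): D# F## A# E#
F♯maj9: F# A# C# E# G#
Common to both → A#, E#.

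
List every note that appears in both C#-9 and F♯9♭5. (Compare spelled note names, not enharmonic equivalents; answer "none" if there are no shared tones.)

C#-9 = C♯, E, G♯, B, D♯.
F♯9♭5 = F♯, A♯, C, E, G♯.
Shared: E, G♯.

E, G♯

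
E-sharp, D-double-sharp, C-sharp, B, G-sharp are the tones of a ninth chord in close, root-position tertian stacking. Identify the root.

C-sharp

Arranged so that each adjacent pair is a third by letter name: C-sharp – E-sharp – G-sharp – B – D-double-sharp.
The bottom of that stack, C-sharp, is the root (this is C-sharp dominant seventh sharp nine).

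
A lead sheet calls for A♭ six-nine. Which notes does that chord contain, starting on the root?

A♭ six-nine is a six-nine built on A-flat.
A-flat — root
C — major 3rd
E-flat — perfect 5th
F — major 6th
B-flat — major 9th

A-flat – C – E-flat – F – B-flat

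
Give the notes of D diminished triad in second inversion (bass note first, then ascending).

D diminished triad = D–F–A-flat; second inversion → fifth (A-flat) lowest.

A-flat, D, F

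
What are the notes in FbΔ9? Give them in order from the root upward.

Fb, Ab, Cb, Eb, Gb

FbΔ9 is a major ninth built on Fb.
Fb — root
Ab — major 3rd
Cb — perfect 5th
Eb — major 7th
Gb — major 9th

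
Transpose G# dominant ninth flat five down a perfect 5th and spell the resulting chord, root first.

G-sharp down a perfect 5th → C-sharp. New chord: C-sharp dominant ninth flat five.
C-sharp — root
E-sharp — major 3rd
G — diminished 5th
B — minor 7th
D-sharp — major 9th

C-sharp, E-sharp, G, B, D-sharp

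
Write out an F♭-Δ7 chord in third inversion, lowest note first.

Eb, Fb, Abb, Cb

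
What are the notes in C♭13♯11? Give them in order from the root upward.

Cb  Eb  Gb  Bbb  Db  F  Ab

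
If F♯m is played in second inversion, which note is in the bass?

C#

F♯m in root position is F#–A–C#.
Second inversion places the fifth in the bass, which is C#.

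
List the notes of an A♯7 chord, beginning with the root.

A#, C##, E#, G#

Root A#, quality dominant seventh:
Root: A#
Major 3rd (3rd): C##
Perfect 5th (5th): E#
Minor 7th (7th): G#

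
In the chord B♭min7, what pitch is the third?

Root of B♭min7 = Bb. The 3rd is a minor 3rd: Bb up a minor 3rd → Db.

Db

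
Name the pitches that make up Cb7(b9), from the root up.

Cb – Eb – Gb – Bbb – Dbb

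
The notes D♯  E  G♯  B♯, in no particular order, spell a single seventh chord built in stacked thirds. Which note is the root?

E

Stacking in thirds gives E – G♯ – B♯ – D♯, so E is the root — E augmented major seventh.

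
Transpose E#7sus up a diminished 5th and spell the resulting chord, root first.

B, E, F#, A

Transposed root: E# → B (diminished 5th up). So we spell B dominant seventh suspended fourth:
Root: B
Perfect 4th (4th): E
Perfect 5th (5th): F#
Minor 7th (7th): A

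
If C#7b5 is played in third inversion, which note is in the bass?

B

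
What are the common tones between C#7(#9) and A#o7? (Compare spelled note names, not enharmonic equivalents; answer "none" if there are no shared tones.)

C#

C#7(#9): C# E# G# B D##
A#o7: A# C# E G
Common to both → C#.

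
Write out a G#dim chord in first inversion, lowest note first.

G#dim = G♯–B–D; first inversion → third (B) lowest.

B, D, G♯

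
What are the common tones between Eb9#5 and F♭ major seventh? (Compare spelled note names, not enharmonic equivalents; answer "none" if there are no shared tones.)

Eb9#5: Eb G B Db F
F♭ major seventh: Fb Ab Cb Eb
Common to both → Eb.

Eb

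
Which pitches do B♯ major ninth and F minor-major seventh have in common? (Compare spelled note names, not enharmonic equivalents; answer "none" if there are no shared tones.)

B♯ major ninth = B-sharp, D-double-sharp, F-double-sharp, A-double-sharp, C-double-sharp.
F minor-major seventh = F, A-flat, C, E.
Shared: none.

none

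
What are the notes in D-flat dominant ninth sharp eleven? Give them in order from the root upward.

D♭, F, A♭, C♭, E♭, G

D-flat dominant ninth sharp eleven: dominant ninth sharp eleven on D♭.
- root: D♭
- major 3rd: F
- perfect 5th: A♭
- minor 7th: C♭
- major 9th: E♭
- augmented 11th: G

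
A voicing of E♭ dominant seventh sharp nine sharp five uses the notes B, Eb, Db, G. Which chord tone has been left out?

The full E♭ dominant seventh sharp nine sharp five chord is Eb, G, B, Db, F#.
Comparing with the voicing, the augmented 9th (9th) — F# — is absent.

F#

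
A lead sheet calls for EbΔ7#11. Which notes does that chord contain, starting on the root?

E♭, G, B♭, D, A

EbΔ7#11: major seventh sharp eleven on E♭.
Root: E♭
Major 3rd (3rd): G
Perfect 5th (5th): B♭
Major 7th (7th): D
Augmented 11th (11th): A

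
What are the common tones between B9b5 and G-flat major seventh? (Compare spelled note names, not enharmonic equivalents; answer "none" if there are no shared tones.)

F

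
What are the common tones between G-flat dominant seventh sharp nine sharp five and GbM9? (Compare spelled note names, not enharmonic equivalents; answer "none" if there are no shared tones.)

G-flat dominant seventh sharp nine sharp five: Gb Bb D Fb A
GbM9: Gb Bb Db F Ab
Common to both → Gb, Bb.

Gb  Bb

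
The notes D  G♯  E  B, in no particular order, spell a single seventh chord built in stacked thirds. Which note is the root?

Arranged so that each adjacent pair is a third by letter name: E – G♯ – B – D.
The bottom of that stack, E, is the root (this is E dominant seventh).

E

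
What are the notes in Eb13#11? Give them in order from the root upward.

Eb – G – Bb – Db – F – A – C

Root Eb, quality dominant thirteenth sharp eleven:
root → Eb
3rd (major 3rd) → G
5th (perfect 5th) → Bb
7th (minor 7th) → Db
9th (major 9th) → F
11th (augmented 11th) → A
13th (major 13th) → C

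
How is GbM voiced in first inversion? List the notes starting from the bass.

Bb, Db, Gb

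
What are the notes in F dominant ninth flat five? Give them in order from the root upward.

F, A, C♭, E♭, G

F dominant ninth flat five: dominant ninth flat five on F.
root → F
3rd (major 3rd) → A
5th (diminished 5th) → C♭
7th (minor 7th) → E♭
9th (major 9th) → G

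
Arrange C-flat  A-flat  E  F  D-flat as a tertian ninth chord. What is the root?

Arranged so that each adjacent pair is a third by letter name: D-flat – F – A-flat – C-flat – E.
The bottom of that stack, D-flat, is the root (this is D-flat dominant seventh sharp nine).

D-flat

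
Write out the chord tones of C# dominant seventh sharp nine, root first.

C# dominant seventh sharp nine: dominant seventh sharp nine on C-sharp.
Root: C-sharp
Major 3rd (3rd): E-sharp
Perfect 5th (5th): G-sharp
Minor 7th (7th): B
Augmented 9th (9th): D-double-sharp

C-sharp E-sharp G-sharp B D-double-sharp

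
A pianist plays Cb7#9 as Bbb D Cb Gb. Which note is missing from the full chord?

Eb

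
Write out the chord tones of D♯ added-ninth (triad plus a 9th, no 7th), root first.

D♯  F𝄪  A♯  E♯

Root D♯, quality added-ninth:
- root: D♯
- major 3rd: F𝄪
- perfect 5th: A♯
- major 9th: E♯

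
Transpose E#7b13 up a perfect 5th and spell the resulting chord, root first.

B#, D##, F##, A#, G#

E# up a perfect 5th → B#. New chord: B# dominant seventh flat thirteen.
- root: B#
- major 3rd: D##
- perfect 5th: F##
- minor 7th: A#
- minor 13th: G#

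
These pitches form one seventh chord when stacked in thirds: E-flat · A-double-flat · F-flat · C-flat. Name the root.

F-flat

Stacking in thirds gives F-flat – A-double-flat – C-flat – E-flat, so F-flat is the root — F-flat minor-major seventh.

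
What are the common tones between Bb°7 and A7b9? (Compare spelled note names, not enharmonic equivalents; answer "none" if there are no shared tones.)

B♭

Bb°7 = B♭, D♭, F♭, A𝄫.
A7b9 = A, C♯, E, G, B♭.
Shared: B♭.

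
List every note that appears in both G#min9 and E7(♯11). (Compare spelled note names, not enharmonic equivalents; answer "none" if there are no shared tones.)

G#, B, A#

G#min9 = G#, B, D#, F#, A#.
E7(♯11) = E, G#, B, D, A#.
Shared: G#, B, A#.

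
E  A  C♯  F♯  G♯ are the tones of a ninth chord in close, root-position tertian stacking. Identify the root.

F♯

Stacking in thirds gives F♯ – A – C♯ – E – G♯, so F♯ is the root — F♯ minor ninth.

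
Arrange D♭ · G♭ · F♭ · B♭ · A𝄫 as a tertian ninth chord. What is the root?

G♭

Arranged so that each adjacent pair is a third by letter name: G♭ – B♭ – D♭ – F♭ – A𝄫.
The bottom of that stack, G♭, is the root (this is G♭ dominant seventh flat nine).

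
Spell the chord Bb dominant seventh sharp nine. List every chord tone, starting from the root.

Bb, D, F, Ab, C#

Bb dominant seventh sharp nine is a dominant seventh sharp nine built on Bb.
Root: Bb
Major 3rd (3rd): D
Perfect 5th (5th): F
Minor 7th (7th): Ab
Augmented 9th (9th): C#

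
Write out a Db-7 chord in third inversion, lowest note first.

Db-7 = Db–Fb–Ab–Cb; third inversion → seventh (Cb) lowest.

Cb  Db  Fb  Ab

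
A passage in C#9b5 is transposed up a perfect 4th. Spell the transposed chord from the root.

F#, A#, C, E, G#

A perfect 4th up from C# is F#, so the new chord is F# dominant ninth flat five.
Root: F#
Major 3rd (3rd): A#
Diminished 5th (5th): C
Minor 7th (7th): E
Major 9th (9th): G#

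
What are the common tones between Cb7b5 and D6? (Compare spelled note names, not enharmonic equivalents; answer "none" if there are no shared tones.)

none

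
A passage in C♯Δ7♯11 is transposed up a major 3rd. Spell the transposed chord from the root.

E♯ G𝄪 B♯ D𝄪 A𝄪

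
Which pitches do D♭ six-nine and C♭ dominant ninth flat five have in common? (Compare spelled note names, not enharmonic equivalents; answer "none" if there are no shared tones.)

Db – Eb

D♭ six-nine = Db, F, Ab, Bb, Eb.
C♭ dominant ninth flat five = Cb, Eb, Gbb, Bbb, Db.
Shared: Db, Eb.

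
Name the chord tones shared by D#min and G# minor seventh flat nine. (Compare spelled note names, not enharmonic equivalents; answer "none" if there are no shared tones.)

D#, F#

D#min = D#, F#, A#.
G# minor seventh flat nine = G#, B, D#, F#, A.
Shared: D#, F#.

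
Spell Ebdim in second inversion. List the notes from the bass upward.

B𝄫 – E♭ – G♭

Ebdim = E♭–G♭–B𝄫; second inversion → fifth (B𝄫) lowest.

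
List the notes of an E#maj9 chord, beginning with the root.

Root E#, quality major ninth:
Root: E#
Major 3rd (3rd): G##
Perfect 5th (5th): B#
Major 7th (7th): D##
Major 9th (9th): F##

E#, G##, B#, D##, F##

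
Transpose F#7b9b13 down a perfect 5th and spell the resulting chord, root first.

A perfect 5th down from F# is B, so the new chord is B dominant seventh flat nine flat thirteen.
B — root
D# — major 3rd
F# — perfect 5th
A — minor 7th
C — minor 9th
G — minor 13th

B D# F# A C G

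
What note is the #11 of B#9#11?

E##

B#9#11 is built on B#; its 11th is an augmented 11th above the root.
A fourth above B uses the letter E, and the augmented 11th above B# is E##.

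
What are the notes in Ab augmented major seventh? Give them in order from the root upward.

A♭, C, E, G

Ab augmented major seventh is an augmented major seventh built on A♭.
root → A♭
3rd (major 3rd) → C
5th (augmented 5th) → E
7th (major 7th) → G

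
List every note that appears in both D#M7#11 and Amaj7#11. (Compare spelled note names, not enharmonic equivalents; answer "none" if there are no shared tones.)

D#

D#M7#11: D# F## A# C## G##
Amaj7#11: A C# E G# D#
Common to both → D#.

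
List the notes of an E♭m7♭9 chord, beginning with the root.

E♭, G♭, B♭, D♭, F♭

E♭m7♭9: minor seventh flat nine on E♭.
Root: E♭
Minor 3rd (3rd): G♭
Perfect 5th (5th): B♭
Minor 7th (7th): D♭
Minor 9th (9th): F♭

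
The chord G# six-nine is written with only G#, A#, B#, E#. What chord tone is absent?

D#

G# six-nine = G#, B#, D#, E#, A#. The voicing lacks the 5th (perfect 5th), D#.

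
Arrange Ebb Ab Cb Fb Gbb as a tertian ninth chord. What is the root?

Stacking in thirds gives Fb – Ab – Cb – Ebb – Gbb, so Fb is the root — Fb dominant seventh flat nine.

Fb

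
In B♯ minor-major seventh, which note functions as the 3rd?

Root of B♯ minor-major seventh = B#. The 3rd is a minor 3rd: B# up a minor 3rd → D#.

D#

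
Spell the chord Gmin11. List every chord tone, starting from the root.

G  Bb  D  F  A  C

Gmin11: minor eleventh on G.
- root: G
- minor 3rd: Bb
- perfect 5th: D
- minor 7th: F
- major 9th: A
- perfect 11th: C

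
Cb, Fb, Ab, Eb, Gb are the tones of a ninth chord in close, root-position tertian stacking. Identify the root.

Stacking in thirds gives Fb – Ab – Cb – Eb – Gb, so Fb is the root — Fb major ninth.

Fb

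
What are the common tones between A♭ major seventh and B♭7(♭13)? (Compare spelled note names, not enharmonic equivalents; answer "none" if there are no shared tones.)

A♭ major seventh: Ab C Eb G
B♭7(♭13): Bb D F Ab Gb
Common to both → Ab.

Ab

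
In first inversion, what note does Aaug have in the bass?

Aaug = A–C#–E#. First inversion → third in the bass = C#.

C#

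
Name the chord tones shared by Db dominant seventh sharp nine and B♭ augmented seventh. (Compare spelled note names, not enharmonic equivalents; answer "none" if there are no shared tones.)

A-flat

Db dominant seventh sharp nine = D-flat, F, A-flat, C-flat, E.
B♭ augmented seventh = B-flat, D, F-sharp, A-flat.
Shared: A-flat.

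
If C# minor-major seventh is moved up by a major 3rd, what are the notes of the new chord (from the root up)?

Transposed root: C# → E# (major 3rd up). So we spell E# minor-major seventh:
- root: E#
- minor 3rd: G#
- perfect 5th: B#
- major 7th: D##

E# G# B# D##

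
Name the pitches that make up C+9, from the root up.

C+9 is a dominant ninth sharp five built on C.
Root: C
Major 3rd (3rd): E
Augmented 5th (5th): G♯
Minor 7th (7th): B♭
Major 9th (9th): D

C – E – G♯ – B♭ – D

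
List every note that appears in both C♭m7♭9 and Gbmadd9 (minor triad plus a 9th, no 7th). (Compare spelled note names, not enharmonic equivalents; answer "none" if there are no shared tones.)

Gb Bbb

C♭m7♭9 = Cb, Ebb, Gb, Bbb, Dbb.
Gbmadd9 = Gb, Bbb, Db, Ab.
Shared: Gb, Bbb.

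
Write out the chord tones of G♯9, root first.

G♯9: dominant ninth on G♯.
Root: G♯
Major 3rd (3rd): B♯
Perfect 5th (5th): D♯
Minor 7th (7th): F♯
Major 9th (9th): A♯

G♯ B♯ D♯ F♯ A♯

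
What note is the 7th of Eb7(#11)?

Db

Root of Eb7(#11) = Eb. The 7th is a minor 7th: Eb up a minor 7th → Db.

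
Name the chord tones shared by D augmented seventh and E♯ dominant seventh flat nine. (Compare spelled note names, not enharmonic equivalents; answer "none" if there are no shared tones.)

F-sharp

D augmented seventh = D, F-sharp, A-sharp, C.
E♯ dominant seventh flat nine = E-sharp, G-double-sharp, B-sharp, D-sharp, F-sharp.
Shared: F-sharp.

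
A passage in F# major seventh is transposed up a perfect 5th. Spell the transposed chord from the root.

C# – E# – G# – B#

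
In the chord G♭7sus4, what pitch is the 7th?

Fb

Root of G♭7sus4 = Gb. The 7th is a minor 7th: Gb up a minor 7th → Fb.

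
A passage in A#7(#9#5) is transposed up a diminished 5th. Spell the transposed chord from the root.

E, G#, B#, D, F##

A# up a diminished 5th → E. New chord: E dominant seventh sharp nine sharp five.
root → E
3rd (major 3rd) → G#
5th (augmented 5th) → B#
7th (minor 7th) → D
9th (augmented 9th) → F##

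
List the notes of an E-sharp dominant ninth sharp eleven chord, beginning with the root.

E-sharp dominant ninth sharp eleven: dominant ninth sharp eleven on E-sharp.
E-sharp — root
G-double-sharp — major 3rd
B-sharp — perfect 5th
D-sharp — minor 7th
F-double-sharp — major 9th
A-double-sharp — augmented 11th

E-sharp G-double-sharp B-sharp D-sharp F-double-sharp A-double-sharp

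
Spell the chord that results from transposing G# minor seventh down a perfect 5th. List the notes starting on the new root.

C#  E  G#  B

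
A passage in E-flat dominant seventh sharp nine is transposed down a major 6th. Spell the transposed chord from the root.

G-flat B-flat D-flat F-flat A

E-flat down a major 6th → G-flat. New chord: G-flat dominant seventh sharp nine.
root → G-flat
3rd (major 3rd) → B-flat
5th (perfect 5th) → D-flat
7th (minor 7th) → F-flat
9th (augmented 9th) → A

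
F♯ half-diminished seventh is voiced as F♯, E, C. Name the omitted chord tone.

F♯ half-diminished seventh = F♯, A, C, E. The voicing lacks the 3rd (minor 3rd), A.

A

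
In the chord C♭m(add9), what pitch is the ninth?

C♭m(add9) is built on Cb; its 9th is a major 9th above the root.
A second above C uses the letter D, and the major 9th above Cb is Db.

Db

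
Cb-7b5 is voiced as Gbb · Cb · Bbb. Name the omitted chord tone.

Ebb

The full Cb-7b5 chord is Cb, Ebb, Gbb, Bbb.
Comparing with the voicing, the minor 3rd (3rd) — Ebb — is absent.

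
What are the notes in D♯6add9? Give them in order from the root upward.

D#  F##  A#  B#  E#

D♯6add9 is a six-nine built on D#.
root → D#
3rd (major 3rd) → F##
5th (perfect 5th) → A#
6th (major 6th) → B#
9th (major 9th) → E#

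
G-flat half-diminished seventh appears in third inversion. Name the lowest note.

F-flat

G-flat half-diminished seventh in root position is G-flat–B-double-flat–D-double-flat–F-flat.
Third inversion places the seventh in the bass, which is F-flat.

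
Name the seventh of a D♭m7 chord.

C♭

D♭m7 is built on D♭; its 7th is a minor 7th above the root.
A seventh above D uses the letter C, and the minor 7th above D♭ is C♭.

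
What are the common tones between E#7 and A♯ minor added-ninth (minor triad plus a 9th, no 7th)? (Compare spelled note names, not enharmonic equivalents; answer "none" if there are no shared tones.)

E# B#

E#7: E# G## B# D#
A♯ minor added-ninth: A# C# E# B#
Common to both → E#, B#.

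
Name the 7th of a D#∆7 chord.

C##

Root of D#∆7 = D#. The 7th is a major 7th: D# up a major 7th → C##.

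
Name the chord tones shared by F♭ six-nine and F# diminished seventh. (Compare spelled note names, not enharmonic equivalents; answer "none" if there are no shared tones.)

F♭ six-nine: F-flat A-flat C-flat D-flat G-flat
F# diminished seventh: F-sharp A C E-flat
Common to both → none.

none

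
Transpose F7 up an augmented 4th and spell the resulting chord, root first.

An augmented 4th up from F is B, so the new chord is B dominant seventh.
B — root
D# — major 3rd
F# — perfect 5th
A — minor 7th

B – D# – F# – A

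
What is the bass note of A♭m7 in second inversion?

E♭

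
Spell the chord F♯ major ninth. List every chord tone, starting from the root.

F♯ major ninth is a major ninth built on F♯.
- root: F♯
- major 3rd: A♯
- perfect 5th: C♯
- major 7th: E♯
- major 9th: G♯

F♯ A♯ C♯ E♯ G♯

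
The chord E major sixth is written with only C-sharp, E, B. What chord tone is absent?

G-sharp

The full E major sixth chord is E, G-sharp, B, C-sharp.
Comparing with the voicing, the major 3rd (3rd) — G-sharp — is absent.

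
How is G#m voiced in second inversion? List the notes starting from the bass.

G#m = G#–B–D#; second inversion → fifth (D#) lowest.

D#  G#  B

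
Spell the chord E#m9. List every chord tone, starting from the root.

E#m9 is a minor ninth built on E#.
Root: E#
Minor 3rd (3rd): G#
Perfect 5th (5th): B#
Minor 7th (7th): D#
Major 9th (9th): F##

E#  G#  B#  D#  F##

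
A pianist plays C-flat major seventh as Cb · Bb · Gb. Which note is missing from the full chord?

Eb

The full C-flat major seventh chord is Cb, Eb, Gb, Bb.
Comparing with the voicing, the major 3rd (3rd) — Eb — is absent.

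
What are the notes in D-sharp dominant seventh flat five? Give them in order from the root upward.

D-sharp dominant seventh flat five: dominant seventh flat five on D-sharp.
root → D-sharp
3rd (major 3rd) → F-double-sharp
5th (diminished 5th) → A
7th (minor 7th) → C-sharp

D-sharp  F-double-sharp  A  C-sharp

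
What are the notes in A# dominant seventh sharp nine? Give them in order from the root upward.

A# dominant seventh sharp nine: dominant seventh sharp nine on A-sharp.
root → A-sharp
3rd (major 3rd) → C-double-sharp
5th (perfect 5th) → E-sharp
7th (minor 7th) → G-sharp
9th (augmented 9th) → B-double-sharp

A-sharp, C-double-sharp, E-sharp, G-sharp, B-double-sharp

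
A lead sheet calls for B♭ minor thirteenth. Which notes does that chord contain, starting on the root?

B-flat – D-flat – F – A-flat – C – E-flat – G

B♭ minor thirteenth: minor thirteenth on B-flat.
Root: B-flat
Minor 3rd (3rd): D-flat
Perfect 5th (5th): F
Minor 7th (7th): A-flat
Major 9th (9th): C
Perfect 11th (11th): E-flat
Major 13th (13th): G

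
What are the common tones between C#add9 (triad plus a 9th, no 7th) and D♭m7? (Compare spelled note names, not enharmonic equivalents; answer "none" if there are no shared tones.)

none

C#add9: C# E# G# D#
D♭m7: Db Fb Ab Cb
Common to both → none.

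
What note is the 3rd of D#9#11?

Root of D#9#11 = D#. The 3rd is a major 3rd: D# up a major 3rd → F##.

F##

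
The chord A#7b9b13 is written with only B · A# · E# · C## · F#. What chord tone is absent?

G#

A#7b9b13 = A#, C##, E#, G#, B, F#. The voicing lacks the 7th (minor 7th), G#.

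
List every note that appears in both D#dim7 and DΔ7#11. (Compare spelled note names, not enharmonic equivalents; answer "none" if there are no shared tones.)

F# A

D#dim7: D# F# A C
DΔ7#11: D F# A C# G#
Common to both → F#, A.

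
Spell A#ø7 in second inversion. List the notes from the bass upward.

E G# A# C#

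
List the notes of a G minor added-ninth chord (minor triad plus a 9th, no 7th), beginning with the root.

G B♭ D A

G minor added-ninth is a minor added-ninth built on G.
Root: G
Minor 3rd (3rd): B♭
Perfect 5th (5th): D
Major 9th (9th): A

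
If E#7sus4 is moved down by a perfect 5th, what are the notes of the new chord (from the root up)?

A# D# E# G#

E# down a perfect 5th → A#. New chord: A# dominant seventh suspended fourth.
A# — root
D# — perfect 4th
E# — perfect 5th
G# — minor 7th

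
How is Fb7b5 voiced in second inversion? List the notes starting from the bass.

In root position, Fb7b5 is Fb–Ab–Cbb–Ebb.
Second inversion puts the fifth (Cbb) in the bass.

Cbb, Ebb, Fb, Ab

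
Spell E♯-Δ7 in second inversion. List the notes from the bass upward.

In root position, E♯-Δ7 is E♯–G♯–B♯–D𝄪.
Second inversion puts the fifth (B♯) in the bass.

B♯, D𝄪, E♯, G♯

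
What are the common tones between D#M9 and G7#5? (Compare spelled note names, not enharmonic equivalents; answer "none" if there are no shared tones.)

D#

D#M9 = D#, F##, A#, C##, E#.
G7#5 = G, B, D#, F.
Shared: D#.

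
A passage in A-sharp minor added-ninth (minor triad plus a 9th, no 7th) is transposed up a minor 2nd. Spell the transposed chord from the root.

Transposed root: A-sharp → B (minor 2nd up). So we spell B minor added-ninth:
- root: B
- minor 3rd: D
- perfect 5th: F-sharp
- major 9th: C-sharp

B  D  F-sharp  C-sharp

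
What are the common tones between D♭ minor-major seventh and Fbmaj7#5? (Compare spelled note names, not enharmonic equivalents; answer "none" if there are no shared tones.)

D♭ minor-major seventh = Db, Fb, Ab, C.
Fbmaj7#5 = Fb, Ab, C, Eb.
Shared: Fb, Ab, C.

Fb  Ab  C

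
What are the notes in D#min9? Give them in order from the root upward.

Root D#, quality minor ninth:
- root: D#
- minor 3rd: F#
- perfect 5th: A#
- minor 7th: C#
- major 9th: E#

D# – F# – A# – C# – E#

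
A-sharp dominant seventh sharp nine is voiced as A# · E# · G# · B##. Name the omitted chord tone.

A-sharp dominant seventh sharp nine = A#, C##, E#, G#, B##. The voicing lacks the 3rd (major 3rd), C##.

C##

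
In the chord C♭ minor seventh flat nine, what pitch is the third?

C♭ minor seventh flat nine is built on Cb; its 3rd is a minor 3rd above the root.
A third above C uses the letter E, and the minor 3rd above Cb is Ebb.

Ebb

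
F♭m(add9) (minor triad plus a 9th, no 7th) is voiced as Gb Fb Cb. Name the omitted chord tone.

Abb

F♭m(add9) = Fb, Abb, Cb, Gb. The voicing lacks the 3rd (minor 3rd), Abb.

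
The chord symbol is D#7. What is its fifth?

A#

D#7 is built on D#; its 5th is a perfect 5th above the root.
A fifth above D uses the letter A, and the perfect 5th above D# is A#.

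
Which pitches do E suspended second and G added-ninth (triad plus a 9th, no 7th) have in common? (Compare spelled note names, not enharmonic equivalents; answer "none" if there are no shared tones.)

B

E suspended second: E F-sharp B
G added-ninth: G B D A
Common to both → B.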